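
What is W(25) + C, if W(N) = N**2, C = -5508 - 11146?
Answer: -16029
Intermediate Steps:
C = -16654
W(25) + C = 25**2 - 16654 = 625 - 16654 = -16029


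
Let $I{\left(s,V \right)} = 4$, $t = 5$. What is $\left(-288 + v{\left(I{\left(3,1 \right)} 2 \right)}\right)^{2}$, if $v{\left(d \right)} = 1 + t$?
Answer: $79524$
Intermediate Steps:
$v{\left(d \right)} = 6$ ($v{\left(d \right)} = 1 + 5 = 6$)
$\left(-288 + v{\left(I{\left(3,1 \right)} 2 \right)}\right)^{2} = \left(-288 + 6\right)^{2} = \left(-282\right)^{2} = 79524$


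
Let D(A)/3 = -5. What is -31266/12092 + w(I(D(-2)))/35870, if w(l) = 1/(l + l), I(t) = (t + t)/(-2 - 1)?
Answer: -5607554077/2168700200 ≈ -2.5857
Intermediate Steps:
D(A) = -15 (D(A) = 3*(-5) = -15)
I(t) = -2*t/3 (I(t) = (2*t)/(-3) = (2*t)*(-⅓) = -2*t/3)
w(l) = 1/(2*l)
-31266/12092 + w(I(D(-2)))/35870 = -31266/12092 + (1/(2*((-⅔*(-15)))))/35870 = -31266*1/12092 + ((½)/10)*(1/35870) = -15633/6046 + ((½)*(⅒))*(1/35870) = -15633/6046 + (1/20)*(1/35870) = -15633/6046 + 1/717400 = -5607554077/2168700200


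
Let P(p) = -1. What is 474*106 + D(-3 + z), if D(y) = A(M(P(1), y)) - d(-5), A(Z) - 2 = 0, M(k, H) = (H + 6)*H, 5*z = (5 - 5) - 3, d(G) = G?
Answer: 50251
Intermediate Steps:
z = -⅗ (z = ((5 - 5) - 3)/5 = (0 - 3)/5 = (⅕)*(-3) = -⅗ ≈ -0.60000)
M(k, H) = H*(6 + H) (M(k, H) = (6 + H)*H = H*(6 + H))
A(Z) = 2 (A(Z) = 2 + 0 = 2)
D(y) = 7 (D(y) = 2 - 1*(-5) = 2 + 5 = 7)
474*106 + D(-3 + z) = 474*106 + 7 = 50244 + 7 = 50251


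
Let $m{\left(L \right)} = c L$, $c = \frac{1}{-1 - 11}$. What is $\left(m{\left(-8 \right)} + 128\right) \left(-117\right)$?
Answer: $-15054$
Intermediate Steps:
$c = - \frac{1}{12}$ ($c = \frac{1}{-12} = - \frac{1}{12} \approx -0.083333$)
$m{\left(L \right)} = - \frac{L}{12}$
$\left(m{\left(-8 \right)} + 128\right) \left(-117\right) = \left(\left(- \frac{1}{12}\right) \left(-8\right) + 128\right) \left(-117\right) = \left(\frac{2}{3} + 128\right) \left(-117\right) = \frac{386}{3} \left(-117\right) = -15054$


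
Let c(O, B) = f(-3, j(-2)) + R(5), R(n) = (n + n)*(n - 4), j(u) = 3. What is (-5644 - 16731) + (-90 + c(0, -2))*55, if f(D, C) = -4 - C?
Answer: -27160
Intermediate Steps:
R(n) = 2*n*(-4 + n) (R(n) = (2*n)*(-4 + n) = 2*n*(-4 + n))
c(O, B) = 3 (c(O, B) = (-4 - 1*3) + 2*5*(-4 + 5) = (-4 - 3) + 2*5*1 = -7 + 10 = 3)
(-5644 - 16731) + (-90 + c(0, -2))*55 = (-5644 - 16731) + (-90 + 3)*55 = -22375 - 87*55 = -22375 - 4785 = -27160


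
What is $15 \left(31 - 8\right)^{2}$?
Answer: $7935$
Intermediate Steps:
$15 \left(31 - 8\right)^{2} = 15 \cdot 23^{2} = 15 \cdot 529 = 7935$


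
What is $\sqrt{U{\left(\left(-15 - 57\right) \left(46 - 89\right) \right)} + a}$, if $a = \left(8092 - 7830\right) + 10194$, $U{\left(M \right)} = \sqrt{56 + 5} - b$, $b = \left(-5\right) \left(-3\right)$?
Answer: $\sqrt{10441 + \sqrt{61}} \approx 102.22$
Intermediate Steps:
$b = 15$
$U{\left(M \right)} = -15 + \sqrt{61}$ ($U{\left(M \right)} = \sqrt{56 + 5} - 15 = \sqrt{61} - 15 = -15 + \sqrt{61}$)
$a = 10456$ ($a = 262 + 10194 = 10456$)
$\sqrt{U{\left(\left(-15 - 57\right) \left(46 - 89\right) \right)} + a} = \sqrt{\left(-15 + \sqrt{61}\right) + 10456} = \sqrt{10441 + \sqrt{61}}$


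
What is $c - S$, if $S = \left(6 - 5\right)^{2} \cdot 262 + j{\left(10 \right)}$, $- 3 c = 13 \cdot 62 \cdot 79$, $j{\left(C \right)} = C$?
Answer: $- \frac{64490}{3} \approx -21497.0$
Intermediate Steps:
$c = - \frac{63674}{3}$ ($c = - \frac{13 \cdot 62 \cdot 79}{3} = - \frac{806 \cdot 79}{3} = \left(- \frac{1}{3}\right) 63674 = - \frac{63674}{3} \approx -21225.0$)
$S = 272$ ($S = \left(6 - 5\right)^{2} \cdot 262 + 10 = 1^{2} \cdot 262 + 10 = 1 \cdot 262 + 10 = 262 + 10 = 272$)
$c - S = - \frac{63674}{3} - 272 = - \frac{64490}{3}$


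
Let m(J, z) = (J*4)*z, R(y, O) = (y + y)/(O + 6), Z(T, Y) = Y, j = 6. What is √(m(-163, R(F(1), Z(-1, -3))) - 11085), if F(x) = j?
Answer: I*√13693 ≈ 117.02*I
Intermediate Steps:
F(x) = 6
R(y, O) = 2*y/(6 + O) (R(y, O) = (2*y)/(6 + O) = 2*y/(6 + O))
m(J, z) = 4*J*z (m(J, z) = (4*J)*z = 4*J*z)
√(m(-163, R(F(1), Z(-1, -3))) - 11085) = √(4*(-163)*(2*6/(6 - 3)) - 11085) = √(4*(-163)*(2*6/3) - 11085) = √(4*(-163)*(2*6*(⅓)) - 11085) = √(4*(-163)*4 - 11085) = √(-2608 - 11085) = √(-13693) = I*√13693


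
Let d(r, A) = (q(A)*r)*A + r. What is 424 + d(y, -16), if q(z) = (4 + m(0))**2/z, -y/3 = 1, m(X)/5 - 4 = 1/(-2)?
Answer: -3863/4 ≈ -965.75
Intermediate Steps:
m(X) = 35/2 (m(X) = 20 + 5/(-2) = 20 + 5*(-1/2) = 20 - 5/2 = 35/2)
y = -3 (y = -3*1 = -3)
q(z) = 1849/(4*z) (q(z) = (4 + 35/2)**2/z = (43/2)**2/z = 1849/(4*z))
d(r, A) = 1853*r/4 (d(r, A) = ((1849/(4*A))*r)*A + r = (1849*r/(4*A))*A + r = 1849*r/4 + r = 1853*r/4)
424 + d(y, -16) = 424 + (1853/4)*(-3) = 424 - 5559/4 = -3863/4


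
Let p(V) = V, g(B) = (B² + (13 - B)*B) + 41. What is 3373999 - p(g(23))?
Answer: 3373659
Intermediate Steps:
g(B) = 41 + B² + B*(13 - B) (g(B) = (B² + B*(13 - B)) + 41 = 41 + B² + B*(13 - B))
3373999 - p(g(23)) = 3373999 - (41 + 13*23) = 3373999 - (41 + 299) = 3373999 - 1*340 = 3373999 - 340 = 3373659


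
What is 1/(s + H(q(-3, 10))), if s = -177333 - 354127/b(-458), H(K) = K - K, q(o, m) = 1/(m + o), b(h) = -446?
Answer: -446/78736391 ≈ -5.6645e-6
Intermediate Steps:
H(K) = 0
s = -78736391/446 (s = -177333 - 354127/(-446) = -177333 - 354127*(-1/446) = -177333 + 354127/446 = -78736391/446 ≈ -1.7654e+5)
1/(s + H(q(-3, 10))) = 1/(-78736391/446 + 0) = 1/(-78736391/446) = -446/78736391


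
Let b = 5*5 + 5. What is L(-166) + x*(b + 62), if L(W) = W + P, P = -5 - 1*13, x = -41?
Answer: -3956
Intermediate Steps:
b = 30 (b = 25 + 5 = 30)
P = -18 (P = -5 - 13 = -18)
L(W) = -18 + W (L(W) = W - 18 = -18 + W)
L(-166) + x*(b + 62) = (-18 - 166) - 41*(30 + 62) = -184 - 41*92 = -184 - 3772 = -3956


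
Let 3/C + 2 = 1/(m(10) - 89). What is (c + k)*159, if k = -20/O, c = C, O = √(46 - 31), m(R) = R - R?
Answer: -42453/179 - 212*√15 ≈ -1058.2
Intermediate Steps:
m(R) = 0
C = -267/179 (C = 3/(-2 + 1/(0 - 89)) = 3/(-2 + 1/(-89)) = 3/(-2 - 1/89) = 3/(-179/89) = 3*(-89/179) = -267/179 ≈ -1.4916)
O = √15 ≈ 3.8730
c = -267/179 ≈ -1.4916
k = -4*√15/3 (k = -20*√15/15 = -4*√15/3 ≈ -5.1640)
(c + k)*159 = (-267/179 - 4*√15/3)*159 = -42453/179 - 212*√15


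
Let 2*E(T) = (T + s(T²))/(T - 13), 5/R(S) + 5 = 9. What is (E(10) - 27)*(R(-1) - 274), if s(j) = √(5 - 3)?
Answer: 46913/6 + 1091*√2/24 ≈ 7883.1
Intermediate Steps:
R(S) = 5/4 (R(S) = 5/(-5 + 9) = 5/4)
s(j) = √2
E(T) = (T + √2)/(2*(-13 + T)) (E(T) = ((T + √2)/(T - 13))/2 = ((T + √2)/(-13 + T))/2 = (T + √2)/(2*(-13 + T)))
(E(10) - 27)*(R(-1) - 274) = ((10 + √2)/(2*(-13 + 10)) - 27)*(5/4 - 274) = ((½)*(10 + √2)/(-3) - 27)*(-1091/4) = ((½)*(-⅓)*(10 + √2) - 27)*(-1091/4) = ((-5/3 - √2/6) - 27)*(-1091/4) = (-86/3 - √2/6)*(-1091/4) = 46913/6 + 1091*√2/24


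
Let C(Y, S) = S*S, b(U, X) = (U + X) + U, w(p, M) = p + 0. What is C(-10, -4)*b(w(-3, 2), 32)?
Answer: 416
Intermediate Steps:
w(p, M) = p
b(U, X) = X + 2*U
C(Y, S) = S²
C(-10, -4)*b(w(-3, 2), 32) = (-4)²*(32 + 2*(-3)) = 16*(32 - 6) = 16*26 = 416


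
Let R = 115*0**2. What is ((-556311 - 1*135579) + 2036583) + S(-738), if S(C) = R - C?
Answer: 1345431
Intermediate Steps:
R = 0 (R = 115*0 = 0)
S(C) = -C (S(C) = 0 - C = -C)
((-556311 - 1*135579) + 2036583) + S(-738) = ((-556311 - 1*135579) + 2036583) - 1*(-738) = ((-556311 - 135579) + 2036583) + 738 = (-691890 + 2036583) + 738 = 1344693 + 738 = 1345431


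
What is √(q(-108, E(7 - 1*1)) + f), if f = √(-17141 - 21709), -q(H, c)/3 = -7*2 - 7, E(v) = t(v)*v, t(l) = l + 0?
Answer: √(63 + 5*I*√1554) ≈ 11.617 + 8.4831*I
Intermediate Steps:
t(l) = l
E(v) = v² (E(v) = v*v = v²)
q(H, c) = 63 (q(H, c) = -3*(-7*2 - 7) = -3*(-14 - 7) = -3*(-21) = 63)
f = 5*I*√1554 (f = √(-38850) = 5*I*√1554 ≈ 197.1*I)
√(q(-108, E(7 - 1*1)) + f) = √(63 + 5*I*√1554)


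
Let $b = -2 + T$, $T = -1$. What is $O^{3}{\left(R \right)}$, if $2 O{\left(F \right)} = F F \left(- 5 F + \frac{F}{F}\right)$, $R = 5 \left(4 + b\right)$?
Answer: $-27000000$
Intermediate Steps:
$b = -3$ ($b = -2 - 1 = -3$)
$R = 5$ ($R = 5 \left(4 - 3\right) = 5 \cdot 1 = 5$)
$O{\left(F \right)} = \frac{F^{2} \left(1 - 5 F\right)}{2}$ ($O{\left(F \right)} = \frac{F F \left(- 5 F + \frac{F}{F}\right)}{2} = \frac{F^{2} \left(- 5 F + 1\right)}{2} = \frac{F^{2} \left(1 - 5 F\right)}{2}$)
$O^{3}{\left(R \right)} = \left(\frac{5^{2} \left(1 - 25\right)}{2}\right)^{3} = \left(\frac{1}{2} \cdot 25 \left(1 - 25\right)\right)^{3} = \left(\frac{1}{2} \cdot 25 \left(-24\right)\right)^{3} = \left(-300\right)^{3} = -27000000$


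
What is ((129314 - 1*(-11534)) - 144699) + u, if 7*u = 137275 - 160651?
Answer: -50333/7 ≈ -7190.4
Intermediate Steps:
u = -23376/7 (u = (137275 - 160651)/7 = (⅐)*(-23376) = -23376/7 ≈ -3339.4)
((129314 - 1*(-11534)) - 144699) + u = ((129314 - 1*(-11534)) - 144699) - 23376/7 = ((129314 + 11534) - 144699) - 23376/7 = (140848 - 144699) - 23376/7 = -3851 - 23376/7 = -50333/7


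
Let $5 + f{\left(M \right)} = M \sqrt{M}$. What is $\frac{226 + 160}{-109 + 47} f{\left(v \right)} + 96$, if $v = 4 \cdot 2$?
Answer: $\frac{3941}{31} - \frac{3088 \sqrt{2}}{31} \approx -13.745$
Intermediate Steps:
$v = 8$
$f{\left(M \right)} = -5 + M^{\frac{3}{2}}$ ($f{\left(M \right)} = -5 + M \sqrt{M} = -5 + M^{\frac{3}{2}}$)
$\frac{226 + 160}{-109 + 47} f{\left(v \right)} + 96 = \frac{226 + 160}{-109 + 47} \left(-5 + 8^{\frac{3}{2}}\right) + 96 = \frac{386}{-62} \left(-5 + 16 \sqrt{2}\right) + 96 = 386 \left(- \frac{1}{62}\right) \left(-5 + 16 \sqrt{2}\right) + 96 = - \frac{193 \left(-5 + 16 \sqrt{2}\right)}{31} + 96 = \left(\frac{965}{31} - \frac{3088 \sqrt{2}}{31}\right) + 96 = \frac{3941}{31} - \frac{3088 \sqrt{2}}{31}$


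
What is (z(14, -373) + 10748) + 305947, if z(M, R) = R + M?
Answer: 316336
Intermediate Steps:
z(M, R) = M + R
(z(14, -373) + 10748) + 305947 = ((14 - 373) + 10748) + 305947 = (-359 + 10748) + 305947 = 10389 + 305947 = 316336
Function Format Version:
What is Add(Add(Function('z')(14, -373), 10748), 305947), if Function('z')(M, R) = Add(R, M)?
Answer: 316336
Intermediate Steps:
Function('z')(M, R) = Add(M, R)
Add(Add(Function('z')(14, -373), 10748), 305947) = Add(Add(Add(14, -373), 10748), 305947) = Add(Add(-359, 10748), 305947) = Add(10389, 305947) = 316336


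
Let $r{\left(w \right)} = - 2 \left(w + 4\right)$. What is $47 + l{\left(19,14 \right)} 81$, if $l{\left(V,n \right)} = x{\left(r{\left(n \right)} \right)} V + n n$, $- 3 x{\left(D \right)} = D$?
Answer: $34391$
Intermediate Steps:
$r{\left(w \right)} = -8 - 2 w$ ($r{\left(w \right)} = - 2 \left(4 + w\right) = -8 - 2 w$)
$x{\left(D \right)} = - \frac{D}{3}$
$l{\left(V,n \right)} = n^{2} + V \left(\frac{8}{3} + \frac{2 n}{3}\right)$ ($l{\left(V,n \right)} = - \frac{-8 - 2 n}{3} V + n n = \left(\frac{8}{3} + \frac{2 n}{3}\right) V + n^{2} = V \left(\frac{8}{3} + \frac{2 n}{3}\right) + n^{2} = n^{2} + V \left(\frac{8}{3} + \frac{2 n}{3}\right)$)
$47 + l{\left(19,14 \right)} 81 = 47 + \left(14^{2} + \frac{2}{3} \cdot 19 \left(4 + 14\right)\right) 81 = 47 + \left(196 + \frac{2}{3} \cdot 19 \cdot 18\right) 81 = 47 + \left(196 + 228\right) 81 = 47 + 424 \cdot 81 = 47 + 34344 = 34391$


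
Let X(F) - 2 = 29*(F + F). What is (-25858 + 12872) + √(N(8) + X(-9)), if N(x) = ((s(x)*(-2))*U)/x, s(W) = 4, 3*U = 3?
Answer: -12986 + I*√521 ≈ -12986.0 + 22.825*I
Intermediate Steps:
U = 1 (U = (⅓)*3 = 1)
X(F) = 2 + 58*F (X(F) = 2 + 29*(F + F) = 2 + 29*(2*F) = 2 + 58*F)
N(x) = -8/x (N(x) = ((4*(-2))*1)/x = (-8*1)/x = -8/x)
(-25858 + 12872) + √(N(8) + X(-9)) = (-25858 + 12872) + √(-8/8 + (2 + 58*(-9))) = -12986 + √(-8*⅛ + (2 - 522)) = -12986 + √(-1 - 520) = -12986 + √(-521) = -12986 + I*√521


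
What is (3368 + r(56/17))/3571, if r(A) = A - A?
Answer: 3368/3571 ≈ 0.94315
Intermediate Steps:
r(A) = 0
(3368 + r(56/17))/3571 = (3368 + 0)/3571 = 3368*(1/3571) = 3368/3571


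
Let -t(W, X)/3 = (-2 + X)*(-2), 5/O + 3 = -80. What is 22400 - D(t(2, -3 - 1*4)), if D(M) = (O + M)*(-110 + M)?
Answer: 1123332/83 ≈ 13534.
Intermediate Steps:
O = -5/83 (O = 5/(-3 - 80) = 5/(-83) = 5*(-1/83) = -5/83 ≈ -0.060241)
t(W, X) = -12 + 6*X (t(W, X) = -3*(-2 + X)*(-2) = -3*(4 - 2*X) = -12 + 6*X)
D(M) = (-110 + M)*(-5/83 + M) (D(M) = (-5/83 + M)*(-110 + M) = (-110 + M)*(-5/83 + M))
22400 - D(t(2, -3 - 1*4)) = 22400 - (550/83 + (-12 + 6*(-3 - 1*4))² - 9135*(-12 + 6*(-3 - 1*4))/83) = 22400 - (550/83 + (-12 + 6*(-3 - 4))² - 9135*(-12 + 6*(-3 - 4))/83) = 22400 - (550/83 + (-12 + 6*(-7))² - 9135*(-12 + 6*(-7))/83) = 22400 - (550/83 + (-12 - 42)² - 9135*(-12 - 42)/83) = 22400 - (550/83 + (-54)² - 9135/83*(-54)) = 22400 - (550/83 + 2916 + 493290/83) = 22400 - 1*735868/83 = 22400 - 735868/83 = 1123332/83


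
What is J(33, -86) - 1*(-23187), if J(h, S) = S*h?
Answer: 20349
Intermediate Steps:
J(33, -86) - 1*(-23187) = -86*33 - 1*(-23187) = -2838 + 23187 = 20349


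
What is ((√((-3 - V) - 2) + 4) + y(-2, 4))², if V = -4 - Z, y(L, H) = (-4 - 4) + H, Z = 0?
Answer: -1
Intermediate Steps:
y(L, H) = -8 + H
V = -4 (V = -4 - 1*0 = -4 + 0 = -4)
((√((-3 - V) - 2) + 4) + y(-2, 4))² = ((√((-3 - 1*(-4)) - 2) + 4) + (-8 + 4))² = ((√((-3 + 4) - 2) + 4) - 4)² = ((√(1 - 2) + 4) - 4)² = ((√(-1) + 4) - 4)² = ((I + 4) - 4)² = ((4 + I) - 4)² = I² = -1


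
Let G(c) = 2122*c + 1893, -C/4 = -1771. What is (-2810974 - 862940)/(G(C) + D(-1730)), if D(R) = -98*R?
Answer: -3673914/15203681 ≈ -0.24165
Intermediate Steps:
C = 7084 (C = -4*(-1771) = 7084)
G(c) = 1893 + 2122*c
(-2810974 - 862940)/(G(C) + D(-1730)) = (-2810974 - 862940)/((1893 + 2122*7084) - 98*(-1730)) = -3673914/((1893 + 15032248) + 169540) = -3673914/(15034141 + 169540) = -3673914/15203681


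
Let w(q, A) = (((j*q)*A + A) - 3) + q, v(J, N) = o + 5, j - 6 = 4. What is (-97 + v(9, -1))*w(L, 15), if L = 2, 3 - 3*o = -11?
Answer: -82268/3 ≈ -27423.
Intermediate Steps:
o = 14/3 (o = 1 - 1/3*(-11) = 1 + 11/3 = 14/3 ≈ 4.6667)
j = 10 (j = 6 + 4 = 10)
v(J, N) = 29/3 (v(J, N) = 14/3 + 5 = 29/3)
w(q, A) = -3 + A + q + 10*A*q (w(q, A) = (((10*q)*A + A) - 3) + q = ((10*A*q + A) - 3) + q = ((A + 10*A*q) - 3) + q = (-3 + A + 10*A*q) + q = -3 + A + q + 10*A*q)
(-97 + v(9, -1))*w(L, 15) = (-97 + 29/3)*(-3 + 15 + 2 + 10*15*2) = -262*(-3 + 15 + 2 + 300)/3 = -262/3*314 = -82268/3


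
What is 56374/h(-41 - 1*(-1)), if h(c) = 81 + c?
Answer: 56374/41 ≈ 1375.0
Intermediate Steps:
56374/h(-41 - 1*(-1)) = 56374/(81 + (-41 - 1*(-1))) = 56374/(81 + (-41 + 1)) = 56374/(81 - 40) = 56374/41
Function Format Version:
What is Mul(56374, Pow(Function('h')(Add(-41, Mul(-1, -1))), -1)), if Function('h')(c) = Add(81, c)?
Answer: Rational(56374, 41) ≈ 1375.0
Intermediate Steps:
Mul(56374, Pow(Function('h')(Add(-41, Mul(-1, -1))), -1)) = Mul(56374, Pow(Add(81, Add(-41, Mul(-1, -1))), -1)) = Mul(56374, Pow(Add(81, Add(-41, 1)), -1)) = Mul(56374, Pow(Add(81, -40), -1)) = Mul(56374, Pow(41, -1)) = Mul(56374, Rational(1, 41)) = Rational(56374, 41)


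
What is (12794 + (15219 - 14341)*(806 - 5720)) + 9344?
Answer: -4292354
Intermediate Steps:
(12794 + (15219 - 14341)*(806 - 5720)) + 9344 = (12794 + 878*(-4914)) + 9344 = (12794 - 4314492) + 9344 = -4301698 + 9344 = -4292354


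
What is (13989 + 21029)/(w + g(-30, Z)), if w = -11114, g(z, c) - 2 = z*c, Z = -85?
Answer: -17509/4281 ≈ -4.0899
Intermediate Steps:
g(z, c) = 2 + c*z (g(z, c) = 2 + z*c = 2 + c*z)
(13989 + 21029)/(w + g(-30, Z)) = (13989 + 21029)/(-11114 + (2 - 85*(-30))) = 35018/(-11114 + (2 + 2550)) = 35018/(-11114 + 2552) = 35018/(-8562) = 35018*(-1/8562) = -17509/4281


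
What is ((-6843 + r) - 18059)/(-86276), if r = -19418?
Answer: 11080/21569 ≈ 0.51370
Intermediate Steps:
((-6843 + r) - 18059)/(-86276) = ((-6843 - 19418) - 18059)/(-86276) = (-26261 - 18059)*(-1/86276) = -44320*(-1/86276) = 11080/21569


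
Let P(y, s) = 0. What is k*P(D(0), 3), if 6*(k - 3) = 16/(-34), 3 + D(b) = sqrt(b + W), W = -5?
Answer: 0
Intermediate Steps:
D(b) = -3 + sqrt(-5 + b) (D(b) = -3 + sqrt(b - 5) = -3 + sqrt(-5 + b))
k = 149/51 (k = 3 + (16/(-34))/6 = 3 + (16*(-1/34))/6 = 3 + (1/6)*(-8/17) = 3 - 4/51 = 149/51 ≈ 2.9216)
k*P(D(0), 3) = (149/51)*0 = 0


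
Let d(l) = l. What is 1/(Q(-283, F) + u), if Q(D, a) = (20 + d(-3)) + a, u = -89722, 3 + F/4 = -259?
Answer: -1/90753 ≈ -1.1019e-5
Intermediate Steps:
F = -1048 (F = -12 + 4*(-259) = -12 - 1036 = -1048)
Q(D, a) = 17 + a (Q(D, a) = (20 - 3) + a = 17 + a)
1/(Q(-283, F) + u) = 1/((17 - 1048) - 89722) = 1/(-1031 - 89722) = 1/(-90753) = -1/90753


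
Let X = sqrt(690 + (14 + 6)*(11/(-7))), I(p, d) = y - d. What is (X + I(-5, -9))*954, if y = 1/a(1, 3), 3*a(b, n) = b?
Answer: 11448 + 954*sqrt(32270)/7 ≈ 35930.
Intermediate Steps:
a(b, n) = b/3
y = 3 (y = 1/((1/3)*1) = 1/(1/3) = 3)
I(p, d) = 3 - d
X = sqrt(32270)/7 (X = sqrt(690 + 20*(11*(-1/7))) = sqrt(690 + 20*(-11/7)) = sqrt(690 - 220/7) = sqrt(4610/7) = sqrt(32270)/7 ≈ 25.663)
(X + I(-5, -9))*954 = (sqrt(32270)/7 + (3 - 1*(-9)))*954 = (sqrt(32270)/7 + (3 + 9))*954 = (sqrt(32270)/7 + 12)*954 = (12 + sqrt(32270)/7)*954 = 11448 + 954*sqrt(32270)/7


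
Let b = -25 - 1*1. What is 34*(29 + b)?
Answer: 102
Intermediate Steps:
b = -26 (b = -25 - 1 = -26)
34*(29 + b) = 34*(29 - 26) = 34*3 = 102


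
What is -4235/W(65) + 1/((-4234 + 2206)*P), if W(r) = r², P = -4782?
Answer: -48604243/48489480 ≈ -1.0024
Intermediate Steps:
-4235/W(65) + 1/((-4234 + 2206)*P) = -4235/(65²) + 1/((-4234 + 2206)*(-4782)) = -4235/4225 - 1/4782/(-2028) = -4235*1/4225 - 1/2028*(-1/4782) = -847/845 + 1/9697896 = -48604243/48489480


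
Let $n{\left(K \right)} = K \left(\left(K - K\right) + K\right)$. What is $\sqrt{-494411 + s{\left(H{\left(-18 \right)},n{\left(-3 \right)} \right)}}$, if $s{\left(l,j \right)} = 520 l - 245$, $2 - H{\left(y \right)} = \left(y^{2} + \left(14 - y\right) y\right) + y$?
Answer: $8 i \sqrt{5519} \approx 594.32 i$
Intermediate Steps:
$n{\left(K \right)} = K^{2}$ ($n{\left(K \right)} = K \left(0 + K\right) = K K = K^{2}$)
$H{\left(y \right)} = 2 - y - y^{2} - y \left(14 - y\right)$ ($H{\left(y \right)} = 2 - \left(\left(y^{2} + \left(14 - y\right) y\right) + y\right) = 2 - \left(\left(y^{2} + y \left(14 - y\right)\right) + y\right) = 2 - \left(y + y^{2} + y \left(14 - y\right)\right) = 2 - y - y^{2} - y \left(14 - y\right)$)
$s{\left(l,j \right)} = -245 + 520 l$
$\sqrt{-494411 + s{\left(H{\left(-18 \right)},n{\left(-3 \right)} \right)}} = \sqrt{-494411 - \left(245 - 520 \left(2 - -270\right)\right)} = \sqrt{-494411 - \left(245 - 520 \left(2 + 270\right)\right)} = \sqrt{-494411 + \left(-245 + 520 \cdot 272\right)} = \sqrt{-494411 + \left(-245 + 141440\right)} = \sqrt{-494411 + 141195} = \sqrt{-353216} = 8 i \sqrt{5519}$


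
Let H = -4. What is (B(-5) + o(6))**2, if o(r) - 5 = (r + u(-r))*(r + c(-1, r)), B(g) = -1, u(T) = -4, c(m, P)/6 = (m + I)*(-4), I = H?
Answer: 65536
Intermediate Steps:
I = -4
c(m, P) = 96 - 24*m (c(m, P) = 6*((m - 4)*(-4)) = 6*((-4 + m)*(-4)) = 6*(16 - 4*m) = 96 - 24*m)
o(r) = 5 + (-4 + r)*(120 + r) (o(r) = 5 + (r - 4)*(r + (96 - 24*(-1))) = 5 + (-4 + r)*(r + (96 + 24)) = 5 + (-4 + r)*(r + 120) = 5 + (-4 + r)*(120 + r))
(B(-5) + o(6))**2 = (-1 + (-475 + 6**2 + 116*6))**2 = (-1 + (-475 + 36 + 696))**2 = (-1 + 257)**2 = 256**2 = 65536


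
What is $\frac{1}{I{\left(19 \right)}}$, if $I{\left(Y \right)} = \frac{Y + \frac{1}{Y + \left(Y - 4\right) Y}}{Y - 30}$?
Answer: $- \frac{3344}{5777} \approx -0.57885$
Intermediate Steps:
$I{\left(Y \right)} = \frac{Y + \frac{1}{Y + Y \left(-4 + Y\right)}}{-30 + Y}$ ($I{\left(Y \right)} = \frac{Y + \frac{1}{Y + \left(-4 + Y\right) Y}}{-30 + Y} = \frac{Y + \frac{1}{Y + Y \left(-4 + Y\right)}}{-30 + Y}$)
$\frac{1}{I{\left(19 \right)}} = \frac{1}{\frac{1}{19} \frac{1}{90 + 19^{2} - 627} \left(1 + 19^{3} - 3 \cdot 19^{2}\right)} = \frac{1}{\frac{1}{19} \frac{1}{90 + 361 - 627} \left(1 + 6859 - 1083\right)} = \frac{1}{\frac{1}{19} \frac{1}{-176} \left(1 + 6859 - 1083\right)} = \frac{1}{\frac{1}{19} \left(- \frac{1}{176}\right) 5777} = \frac{1}{- \frac{5777}{3344}} = - \frac{3344}{5777}$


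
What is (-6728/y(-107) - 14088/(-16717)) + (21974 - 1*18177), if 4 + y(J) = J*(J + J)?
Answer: 726697047051/191359499 ≈ 3797.5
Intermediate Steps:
y(J) = -4 + 2*J² (y(J) = -4 + J*(J + J) = -4 + J*(2*J) = -4 + 2*J²)
(-6728/y(-107) - 14088/(-16717)) + (21974 - 1*18177) = (-6728/(-4 + 2*(-107)²) - 14088/(-16717)) + (21974 - 1*18177) = (-6728/(-4 + 2*11449) - 14088*(-1/16717)) + (21974 - 18177) = (-6728/(-4 + 22898) + 14088/16717) + 3797 = (-6728/22894 + 14088/16717) + 3797 = (-6728*1/22894 + 14088/16717) + 3797 = (-3364/11447 + 14088/16717) + 3797 = 105029348/191359499 + 3797 = 726697047051/191359499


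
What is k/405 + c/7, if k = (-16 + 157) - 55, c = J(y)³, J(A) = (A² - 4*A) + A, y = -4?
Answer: 1270166/405 ≈ 3136.2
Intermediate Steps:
J(A) = A² - 3*A
c = 21952 (c = (-4*(-3 - 4))³ = (-4*(-7))³ = 28³ = 21952)
k = 86 (k = 141 - 55 = 86)
k/405 + c/7 = 86/405 + 21952/7 = 86*(1/405) + 21952*(⅐) = 86/405 + 3136 = 1270166/405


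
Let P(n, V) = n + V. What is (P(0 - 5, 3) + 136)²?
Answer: 17956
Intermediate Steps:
P(n, V) = V + n
(P(0 - 5, 3) + 136)² = ((3 + (0 - 5)) + 136)² = ((3 - 5) + 136)² = (-2 + 136)² = 134² = 17956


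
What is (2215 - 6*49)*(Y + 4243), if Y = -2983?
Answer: 2420460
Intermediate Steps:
(2215 - 6*49)*(Y + 4243) = (2215 - 6*49)*(-2983 + 4243) = (2215 - 294)*1260 = 1921*1260 = 2420460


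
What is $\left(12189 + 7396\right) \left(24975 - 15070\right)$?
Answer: $193989425$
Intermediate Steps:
$\left(12189 + 7396\right) \left(24975 - 15070\right) = 19585 \cdot 9905 = 193989425$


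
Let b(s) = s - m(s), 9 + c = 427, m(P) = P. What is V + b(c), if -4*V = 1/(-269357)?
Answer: 1/1077428 ≈ 9.2814e-7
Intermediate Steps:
c = 418 (c = -9 + 427 = 418)
b(s) = 0 (b(s) = s - s = 0)
V = 1/1077428 (V = -1/4/(-269357) = -1/4*(-1/269357) = 1/1077428 ≈ 9.2814e-7)
V + b(c) = 1/1077428 + 0 = 1/1077428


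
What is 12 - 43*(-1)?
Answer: 55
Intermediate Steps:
12 - 43*(-1) = 12 + 43 = 55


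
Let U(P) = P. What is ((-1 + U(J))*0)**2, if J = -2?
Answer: 0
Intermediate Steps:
((-1 + U(J))*0)**2 = ((-1 - 2)*0)**2 = (-3*0)**2 = 0**2 = 0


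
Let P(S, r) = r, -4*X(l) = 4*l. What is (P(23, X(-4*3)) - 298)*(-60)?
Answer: 17160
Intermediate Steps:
X(l) = -l
(P(23, X(-4*3)) - 298)*(-60) = (-(-4)*3 - 298)*(-60) = (-1*(-12) - 298)*(-60) = (12 - 298)*(-60) = -286*(-60) = 17160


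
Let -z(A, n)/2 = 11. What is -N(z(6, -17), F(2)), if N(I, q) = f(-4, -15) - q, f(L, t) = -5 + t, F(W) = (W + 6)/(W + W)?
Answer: 22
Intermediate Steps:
z(A, n) = -22 (z(A, n) = -2*11 = -22)
F(W) = (6 + W)/(2*W) (F(W) = (6 + W)/((2*W)) = (6 + W)*(1/(2*W)) = (6 + W)/(2*W))
N(I, q) = -20 - q (N(I, q) = (-5 - 15) - q = -20 - q)
-N(z(6, -17), F(2)) = -(-20 - (6 + 2)/(2*2)) = -(-20 - 8/(2*2)) = -(-20 - 1*2) = -(-20 - 2) = -1*(-22) = 22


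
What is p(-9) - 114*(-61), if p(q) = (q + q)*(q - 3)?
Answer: 7170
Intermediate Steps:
p(q) = 2*q*(-3 + q) (p(q) = (2*q)*(-3 + q) = 2*q*(-3 + q))
p(-9) - 114*(-61) = 2*(-9)*(-3 - 9) - 114*(-61) = 2*(-9)*(-12) + 6954 = 216 + 6954 = 7170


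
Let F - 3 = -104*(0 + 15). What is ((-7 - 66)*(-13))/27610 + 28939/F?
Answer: -797528197/42988770 ≈ -18.552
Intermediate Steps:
F = -1557 (F = 3 - 104*(0 + 15) = 3 - 104*15 = 3 - 1560 = -1557)
((-7 - 66)*(-13))/27610 + 28939/F = ((-7 - 66)*(-13))/27610 + 28939/(-1557) = -73*(-13)*(1/27610) + 28939*(-1/1557) = 949*(1/27610) - 28939/1557 = 949/27610 - 28939/1557 = -797528197/42988770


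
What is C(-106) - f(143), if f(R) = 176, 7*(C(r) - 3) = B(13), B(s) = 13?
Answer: -1198/7 ≈ -171.14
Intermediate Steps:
C(r) = 34/7 (C(r) = 3 + (⅐)*13 = 3 + 13/7 = 34/7)
C(-106) - f(143) = 34/7 - 1*176 = 34/7 - 176 = -1198/7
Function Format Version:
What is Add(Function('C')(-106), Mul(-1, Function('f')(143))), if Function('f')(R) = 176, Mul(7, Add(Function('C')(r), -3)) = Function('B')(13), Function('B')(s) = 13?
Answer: Rational(-1198, 7) ≈ -171.14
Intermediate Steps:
Function('C')(r) = Rational(34, 7) (Function('C')(r) = Add(3, Mul(Rational(1, 7), 13)) = Add(3, Rational(13, 7)) = Rational(34, 7))
Add(Function('C')(-106), Mul(-1, Function('f')(143))) = Add(Rational(34, 7), Mul(-1, 176)) = Add(Rational(34, 7), -176) = Rational(-1198, 7)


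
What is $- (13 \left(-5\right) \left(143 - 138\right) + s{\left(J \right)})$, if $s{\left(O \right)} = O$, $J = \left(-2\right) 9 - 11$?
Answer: $354$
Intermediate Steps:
$J = -29$ ($J = -18 - 11 = -29$)
$- (13 \left(-5\right) \left(143 - 138\right) + s{\left(J \right)}) = - (13 \left(-5\right) \left(143 - 138\right) - 29) = - (\left(-65\right) 5 - 29) = - (-325 - 29) = \left(-1\right) \left(-354\right) = 354$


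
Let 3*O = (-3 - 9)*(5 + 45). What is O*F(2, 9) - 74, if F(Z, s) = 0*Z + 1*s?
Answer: -1874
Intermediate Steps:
F(Z, s) = s (F(Z, s) = 0 + s = s)
O = -200 (O = ((-3 - 9)*(5 + 45))/3 = (-12*50)/3 = (⅓)*(-600) = -200)
O*F(2, 9) - 74 = -200*9 - 74 = -1800 - 74 = -1874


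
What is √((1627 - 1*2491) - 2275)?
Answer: I*√3139 ≈ 56.027*I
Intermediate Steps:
√((1627 - 1*2491) - 2275) = √((1627 - 2491) - 2275) = √(-864 - 2275) = √(-3139) = I*√3139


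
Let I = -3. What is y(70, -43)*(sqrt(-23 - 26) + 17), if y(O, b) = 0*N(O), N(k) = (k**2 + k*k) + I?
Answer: 0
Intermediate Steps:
N(k) = -3 + 2*k**2 (N(k) = (k**2 + k*k) - 3 = (k**2 + k**2) - 3 = 2*k**2 - 3 = -3 + 2*k**2)
y(O, b) = 0 (y(O, b) = 0*(-3 + 2*O**2) = 0)
y(70, -43)*(sqrt(-23 - 26) + 17) = 0*(sqrt(-23 - 26) + 17) = 0*(sqrt(-49) + 17) = 0*(7*I + 17) = 0*(17 + 7*I) = 0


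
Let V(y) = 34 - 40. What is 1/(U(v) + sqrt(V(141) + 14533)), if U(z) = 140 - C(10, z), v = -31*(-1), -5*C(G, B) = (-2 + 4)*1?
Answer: 3510/129629 - 25*sqrt(14527)/129629 ≈ 0.0038325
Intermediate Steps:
V(y) = -6
C(G, B) = -2/5 (C(G, B) = -(-2 + 4)/5 = -2/5)
v = 31
U(z) = 702/5 (U(z) = 140 - 1*(-2/5) = 140 + 2/5 = 702/5)
1/(U(v) + sqrt(V(141) + 14533)) = 1/(702/5 + sqrt(-6 + 14533)) = 1/(702/5 + sqrt(14527))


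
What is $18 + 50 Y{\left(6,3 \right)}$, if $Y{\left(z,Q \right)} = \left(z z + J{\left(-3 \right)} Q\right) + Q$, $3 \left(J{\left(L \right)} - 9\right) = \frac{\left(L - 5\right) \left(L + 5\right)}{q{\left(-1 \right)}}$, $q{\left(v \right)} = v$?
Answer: $4118$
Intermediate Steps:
$J{\left(L \right)} = 9 - \frac{\left(-5 + L\right) \left(5 + L\right)}{3}$ ($J{\left(L \right)} = 9 + \frac{\left(L - 5\right) \left(L + 5\right) \frac{1}{-1}}{3} = 9 + \frac{\left(-5 + L\right) \left(5 + L\right) \left(-1\right)}{3} = 9 + \frac{\left(-1\right) \left(-5 + L\right) \left(5 + L\right)}{3} = 9 - \frac{\left(-5 + L\right) \left(5 + L\right)}{3}$)
$Y{\left(z,Q \right)} = z^{2} + \frac{46 Q}{3}$ ($Y{\left(z,Q \right)} = \left(z z + \left(\frac{52}{3} - \frac{\left(-3\right)^{2}}{3}\right) Q\right) + Q = \left(z^{2} + \left(\frac{52}{3} - 3\right) Q\right) + Q = \left(z^{2} + \frac{43 Q}{3}\right) + Q = z^{2} + \frac{46 Q}{3}$)
$18 + 50 Y{\left(6,3 \right)} = 18 + 50 \left(6^{2} + \frac{46}{3} \cdot 3\right) = 18 + 50 \left(36 + 46\right) = 18 + 50 \cdot 82 = 18 + 4100 = 4118$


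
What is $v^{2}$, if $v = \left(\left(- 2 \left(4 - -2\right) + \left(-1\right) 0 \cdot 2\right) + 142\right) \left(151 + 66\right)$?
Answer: $795804100$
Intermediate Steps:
$v = 28210$ ($v = \left(\left(- 2 \left(4 + 2\right) + 0 \cdot 2\right) + 142\right) 217 = \left(\left(\left(-2\right) 6 + 0\right) + 142\right) 217 = \left(\left(-12 + 0\right) + 142\right) 217 = \left(-12 + 142\right) 217 = 130 \cdot 217 = 28210$)
$v^{2} = 28210^{2} = 795804100$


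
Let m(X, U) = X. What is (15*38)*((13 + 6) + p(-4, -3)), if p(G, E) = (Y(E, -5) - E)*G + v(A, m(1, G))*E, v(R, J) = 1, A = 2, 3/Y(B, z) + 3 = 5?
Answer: -1140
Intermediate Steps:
Y(B, z) = 3/2 (Y(B, z) = 3/(-3 + 5) = 3/2)
p(G, E) = E + G*(3/2 - E) (p(G, E) = (3/2 - E)*G + 1*E = G*(3/2 - E) + E = E + G*(3/2 - E))
(15*38)*((13 + 6) + p(-4, -3)) = (15*38)*((13 + 6) + (-3 + (3/2)*(-4) - 1*(-3)*(-4))) = 570*(19 + (-3 - 6 - 12)) = 570*(19 - 21) = 570*(-2) = -1140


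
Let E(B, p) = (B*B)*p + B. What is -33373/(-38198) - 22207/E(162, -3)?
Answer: 867594899/750304215 ≈ 1.1563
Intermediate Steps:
E(B, p) = B + p*B² (E(B, p) = B²*p + B = p*B² + B = B + p*B²)
-33373/(-38198) - 22207/E(162, -3) = -33373/(-38198) - 22207*1/(162*(1 + 162*(-3))) = -33373*(-1/38198) - 22207*1/(162*(1 - 486)) = 33373/38198 - 22207/(162*(-485)) = 33373/38198 - 22207/(-78570) = 33373/38198 - 22207*(-1/78570) = 33373/38198 + 22207/78570 = 867594899/750304215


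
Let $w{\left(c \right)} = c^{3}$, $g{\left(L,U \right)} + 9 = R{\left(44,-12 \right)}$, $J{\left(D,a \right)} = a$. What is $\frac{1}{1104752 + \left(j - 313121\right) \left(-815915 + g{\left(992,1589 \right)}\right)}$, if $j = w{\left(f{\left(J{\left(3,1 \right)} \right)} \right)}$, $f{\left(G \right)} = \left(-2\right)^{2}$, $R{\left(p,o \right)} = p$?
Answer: $\frac{1}{255418049912} \approx 3.9152 \cdot 10^{-12}$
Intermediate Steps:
$f{\left(G \right)} = 4$
$g{\left(L,U \right)} = 35$ ($g{\left(L,U \right)} = -9 + 44 = 35$)
$j = 64$ ($j = 4^{3} = 64$)
$\frac{1}{1104752 + \left(j - 313121\right) \left(-815915 + g{\left(992,1589 \right)}\right)} = \frac{1}{1104752 + \left(64 - 313121\right) \left(-815915 + 35\right)} = \frac{1}{1104752 - -255416945160} = \frac{1}{1104752 + 255416945160} = \frac{1}{255418049912}$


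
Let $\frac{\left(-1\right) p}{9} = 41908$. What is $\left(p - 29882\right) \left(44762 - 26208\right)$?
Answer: $-7552479916$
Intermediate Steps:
$p = -377172$ ($p = \left(-9\right) 41908 = -377172$)
$\left(p - 29882\right) \left(44762 - 26208\right) = \left(-377172 - 29882\right) \left(44762 - 26208\right) = \left(-407054\right) 18554 = -7552479916$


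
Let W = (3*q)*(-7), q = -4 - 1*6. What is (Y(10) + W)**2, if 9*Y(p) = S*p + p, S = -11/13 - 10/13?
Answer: 599760100/13689 ≈ 43813.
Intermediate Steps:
S = -21/13 (S = -11*1/13 - 10*1/13 = -11/13 - 10/13 = -21/13 ≈ -1.6154)
q = -10 (q = -4 - 6 = -10)
Y(p) = -8*p/117 (Y(p) = (-21*p/13 + p)/9 = (-8*p/13)/9 = -8*p/117)
W = 210 (W = (3*(-10))*(-7) = -30*(-7) = 210)
(Y(10) + W)**2 = (-8/117*10 + 210)**2 = (-80/117 + 210)**2 = (24490/117)**2 = 599760100/13689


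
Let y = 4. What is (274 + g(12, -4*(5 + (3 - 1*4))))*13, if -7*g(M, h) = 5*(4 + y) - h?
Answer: 3458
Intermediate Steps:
g(M, h) = -40/7 + h/7 (g(M, h) = -(5*(4 + 4) - h)/7 = -(5*8 - h)/7 = -(40 - h)/7 = -40/7 + h/7)
(274 + g(12, -4*(5 + (3 - 1*4))))*13 = (274 + (-40/7 + (-4*(5 + (3 - 1*4)))/7))*13 = (274 + (-40/7 + (-4*(5 + (3 - 4)))/7))*13 = (274 + (-40/7 + (-4*(5 - 1))/7))*13 = (274 + (-40/7 + (-4*4)/7))*13 = (274 + (-40/7 + (⅐)*(-16)))*13 = (274 + (-40/7 - 16/7))*13 = (274 - 8)*13 = 266*13 = 3458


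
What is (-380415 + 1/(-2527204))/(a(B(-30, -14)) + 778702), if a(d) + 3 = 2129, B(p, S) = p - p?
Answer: -961386309661/1973311644912 ≈ -0.48719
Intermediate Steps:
B(p, S) = 0
a(d) = 2126 (a(d) = -3 + 2129 = 2126)
(-380415 + 1/(-2527204))/(a(B(-30, -14)) + 778702) = (-380415 + 1/(-2527204))/(2126 + 778702) = (-380415 - 1/2527204)/780828 = -961386309661/2527204*1/780828 = -961386309661/1973311644912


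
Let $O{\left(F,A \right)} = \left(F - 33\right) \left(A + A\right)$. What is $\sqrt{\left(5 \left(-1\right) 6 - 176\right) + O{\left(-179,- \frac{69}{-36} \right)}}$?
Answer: $\frac{4 i \sqrt{573}}{3} \approx 31.917 i$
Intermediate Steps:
$O{\left(F,A \right)} = 2 A \left(-33 + F\right)$ ($O{\left(F,A \right)} = \left(-33 + F\right) 2 A = 2 A \left(-33 + F\right)$)
$\sqrt{\left(5 \left(-1\right) 6 - 176\right) + O{\left(-179,- \frac{69}{-36} \right)}} = \sqrt{\left(5 \left(-1\right) 6 - 176\right) + 2 \left(- \frac{69}{-36}\right) \left(-33 - 179\right)} = \sqrt{\left(\left(-5\right) 6 - 176\right) + 2 \left(\left(-69\right) \left(- \frac{1}{36}\right)\right) \left(-212\right)} = \sqrt{\left(-30 - 176\right) + 2 \cdot \frac{23}{12} \left(-212\right)} = \sqrt{-206 - \frac{2438}{3}} = \sqrt{- \frac{3056}{3}} = \frac{4 i \sqrt{573}}{3}$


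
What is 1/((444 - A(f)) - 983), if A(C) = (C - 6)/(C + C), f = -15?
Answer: -10/5397 ≈ -0.0018529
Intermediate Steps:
A(C) = (-6 + C)/(2*C) (A(C) = (-6 + C)/((2*C)) = (-6 + C)*(1/(2*C)) = (-6 + C)/(2*C))
1/((444 - A(f)) - 983) = 1/((444 - (-6 - 15)/(2*(-15))) - 983) = 1/((444 - (-1)*(-21)/(2*15)) - 983) = 1/((444 - 1*7/10) - 983) = 1/((444 - 7/10) - 983) = 1/(4433/10 - 983) = 1/(-5397/10) = -10/5397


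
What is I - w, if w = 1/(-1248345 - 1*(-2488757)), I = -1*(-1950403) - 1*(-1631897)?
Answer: 4443527907599/1240412 ≈ 3.5823e+6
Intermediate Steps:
I = 3582300 (I = 1950403 + 1631897 = 3582300)
w = 1/1240412 (w = 1/(-1248345 + 2488757) = 1/1240412 ≈ 8.0618e-7)
I - w = 3582300 - 1*1/1240412 = 3582300 - 1/1240412 = 4443527907599/1240412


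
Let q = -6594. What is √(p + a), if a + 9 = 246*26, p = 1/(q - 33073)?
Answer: 14*√51274278206/39667 ≈ 79.919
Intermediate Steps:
p = -1/39667 (p = 1/(-6594 - 33073) = 1/(-39667) = -1/39667 ≈ -2.5210e-5)
a = 6387 (a = -9 + 246*26 = -9 + 6396 = 6387)
√(p + a) = √(-1/39667 + 6387) = √(253353128/39667) = 14*√51274278206/39667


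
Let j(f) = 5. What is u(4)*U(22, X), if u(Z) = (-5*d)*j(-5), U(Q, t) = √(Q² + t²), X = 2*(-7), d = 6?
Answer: -300*√170 ≈ -3911.5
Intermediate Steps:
X = -14
u(Z) = -150 (u(Z) = -5*6*5 = -30*5 = -150)
u(4)*U(22, X) = -150*√(22² + (-14)²) = -150*√(484 + 196) = -300*√170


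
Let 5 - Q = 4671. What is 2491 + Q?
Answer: -2175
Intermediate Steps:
Q = -4666 (Q = 5 - 1*4671 = 5 - 4671 = -4666)
2491 + Q = 2491 - 4666 = -2175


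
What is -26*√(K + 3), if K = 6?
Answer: -78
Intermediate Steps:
-26*√(K + 3) = -26*√(6 + 3) = -26*√9 = -26*3 = -78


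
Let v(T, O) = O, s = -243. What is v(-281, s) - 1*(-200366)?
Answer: 200123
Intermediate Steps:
v(-281, s) - 1*(-200366) = -243 - 1*(-200366) = -243 + 200366 = 200123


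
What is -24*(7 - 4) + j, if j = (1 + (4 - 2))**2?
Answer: -63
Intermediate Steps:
j = 9 (j = (1 + 2)**2 = 3**2 = 9)
-24*(7 - 4) + j = -24*(7 - 4) + 9 = -24*3 + 9 = -72 + 9 = -63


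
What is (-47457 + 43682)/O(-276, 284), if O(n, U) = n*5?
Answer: 755/276 ≈ 2.7355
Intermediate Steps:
O(n, U) = 5*n
(-47457 + 43682)/O(-276, 284) = (-47457 + 43682)/((5*(-276))) = -3775/(-1380) = -3775*(-1/1380) = 755/276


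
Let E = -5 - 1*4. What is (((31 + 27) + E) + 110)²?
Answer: 25281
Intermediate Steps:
E = -9 (E = -5 - 4 = -9)
(((31 + 27) + E) + 110)² = (((31 + 27) - 9) + 110)² = ((58 - 9) + 110)² = (49 + 110)² = 159² = 25281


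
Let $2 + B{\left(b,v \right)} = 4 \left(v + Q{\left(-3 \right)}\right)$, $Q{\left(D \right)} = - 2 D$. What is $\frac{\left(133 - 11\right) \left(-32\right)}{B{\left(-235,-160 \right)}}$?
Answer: $\frac{1952}{309} \approx 6.3172$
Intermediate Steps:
$B{\left(b,v \right)} = 22 + 4 v$ ($B{\left(b,v \right)} = -2 + 4 \left(v - -6\right) = -2 + 4 \left(v + 6\right) = -2 + 4 \left(6 + v\right) = -2 + \left(24 + 4 v\right) = 22 + 4 v$)
$\frac{\left(133 - 11\right) \left(-32\right)}{B{\left(-235,-160 \right)}} = \frac{\left(133 - 11\right) \left(-32\right)}{22 + 4 \left(-160\right)} = \frac{122 \left(-32\right)}{22 - 640} = - \frac{3904}{-618} = \left(-3904\right) \left(- \frac{1}{618}\right) = \frac{1952}{309}$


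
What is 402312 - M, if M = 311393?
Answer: 90919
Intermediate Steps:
402312 - M = 402312 - 1*311393 = 402312 - 311393 = 90919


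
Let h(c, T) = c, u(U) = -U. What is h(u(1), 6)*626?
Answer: -626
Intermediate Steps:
h(u(1), 6)*626 = -1*1*626 = -1*626 = -626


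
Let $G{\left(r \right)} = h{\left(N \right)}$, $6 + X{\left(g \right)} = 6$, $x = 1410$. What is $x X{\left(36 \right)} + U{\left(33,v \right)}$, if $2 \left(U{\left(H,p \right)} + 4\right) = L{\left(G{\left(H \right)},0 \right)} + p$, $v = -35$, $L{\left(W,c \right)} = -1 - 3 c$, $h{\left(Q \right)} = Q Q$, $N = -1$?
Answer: $-22$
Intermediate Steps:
$X{\left(g \right)} = 0$ ($X{\left(g \right)} = -6 + 6 = 0$)
$h{\left(Q \right)} = Q^{2}$
$G{\left(r \right)} = 1$ ($G{\left(r \right)} = \left(-1\right)^{2} = 1$)
$U{\left(H,p \right)} = - \frac{9}{2} + \frac{p}{2}$ ($U{\left(H,p \right)} = -4 + \frac{\left(-1 - 0\right) + p}{2} = -4 + \frac{\left(-1 + 0\right) + p}{2} = -4 + \frac{-1 + p}{2} = -4 + \left(- \frac{1}{2} + \frac{p}{2}\right) = - \frac{9}{2} + \frac{p}{2}$)
$x X{\left(36 \right)} + U{\left(33,v \right)} = 1410 \cdot 0 + \left(- \frac{9}{2} + \frac{1}{2} \left(-35\right)\right) = 0 - 22 = -22$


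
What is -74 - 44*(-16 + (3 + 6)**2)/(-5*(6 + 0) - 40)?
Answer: -232/7 ≈ -33.143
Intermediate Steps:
-74 - 44*(-16 + (3 + 6)**2)/(-5*(6 + 0) - 40) = -74 - 44*(-16 + 9**2)/(-5*6 - 40) = -74 - 44*(-16 + 81)/(-30 - 40) = -74 - 2860/(-70) = -74 - 2860*(-1)/70 = -74 - 44*(-13/14) = -74 + 286/7 = -232/7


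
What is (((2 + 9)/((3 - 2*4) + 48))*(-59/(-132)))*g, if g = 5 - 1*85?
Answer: -1180/129 ≈ -9.1473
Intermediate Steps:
g = -80 (g = 5 - 85 = -80)
(((2 + 9)/((3 - 2*4) + 48))*(-59/(-132)))*g = (((2 + 9)/((3 - 2*4) + 48))*(-59/(-132)))*(-80) = ((11/((3 - 8) + 48))*(-59*(-1/132)))*(-80) = ((11/(-5 + 48))*(59/132))*(-80) = ((11/43)*(59/132))*(-80) = (59/516)*(-80) = -1180/129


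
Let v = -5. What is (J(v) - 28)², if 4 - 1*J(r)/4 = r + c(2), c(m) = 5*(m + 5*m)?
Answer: 53824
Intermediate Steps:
c(m) = 30*m (c(m) = 5*(6*m) = 30*m)
J(r) = -224 - 4*r (J(r) = 16 - 4*(r + 30*2) = 16 - 4*(r + 60) = 16 - 4*(60 + r) = 16 + (-240 - 4*r) = -224 - 4*r)
(J(v) - 28)² = ((-224 - 4*(-5)) - 28)² = ((-224 + 20) - 28)² = (-204 - 28)² = (-232)² = 53824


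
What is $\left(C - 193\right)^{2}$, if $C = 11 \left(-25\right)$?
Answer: $219024$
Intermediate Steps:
$C = -275$
$\left(C - 193\right)^{2} = \left(-275 - 193\right)^{2} = \left(-468\right)^{2} = 219024$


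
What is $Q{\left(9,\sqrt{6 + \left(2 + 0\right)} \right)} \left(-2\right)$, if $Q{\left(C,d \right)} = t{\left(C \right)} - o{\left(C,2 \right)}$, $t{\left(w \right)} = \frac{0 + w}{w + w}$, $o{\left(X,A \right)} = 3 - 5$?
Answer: $-5$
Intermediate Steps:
$o{\left(X,A \right)} = -2$
$t{\left(w \right)} = \frac{1}{2}$ ($t{\left(w \right)} = \frac{w}{2 w} = w \frac{1}{2 w} = \frac{1}{2}$)
$Q{\left(C,d \right)} = \frac{5}{2}$ ($Q{\left(C,d \right)} = \frac{1}{2} - -2 = \frac{1}{2} + 2 = \frac{5}{2}$)
$Q{\left(9,\sqrt{6 + \left(2 + 0\right)} \right)} \left(-2\right) = \frac{5}{2} \left(-2\right) = -5$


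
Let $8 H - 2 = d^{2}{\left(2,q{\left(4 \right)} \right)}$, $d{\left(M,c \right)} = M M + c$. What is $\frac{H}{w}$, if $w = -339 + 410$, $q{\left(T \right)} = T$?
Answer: $\frac{33}{284} \approx 0.1162$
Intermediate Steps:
$d{\left(M,c \right)} = c + M^{2}$ ($d{\left(M,c \right)} = M^{2} + c = c + M^{2}$)
$H = \frac{33}{4}$ ($H = \frac{1}{4} + \frac{\left(4 + 2^{2}\right)^{2}}{8} = \frac{1}{4} + \frac{\left(4 + 4\right)^{2}}{8} = \frac{1}{4} + \frac{8^{2}}{8} = \frac{1}{4} + \frac{1}{8} \cdot 64 = \frac{1}{4} + 8 = \frac{33}{4} \approx 8.25$)
$w = 71$
$\frac{H}{w} = \frac{33}{4 \cdot 71} = \frac{33}{4} \cdot \frac{1}{71} = \frac{33}{284}$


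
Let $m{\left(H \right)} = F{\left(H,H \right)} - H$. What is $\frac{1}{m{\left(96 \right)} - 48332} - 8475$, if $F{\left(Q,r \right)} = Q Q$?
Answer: $- \frac{332321701}{39212} \approx -8475.0$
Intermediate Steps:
$F{\left(Q,r \right)} = Q^{2}$
$m{\left(H \right)} = H^{2} - H$
$\frac{1}{m{\left(96 \right)} - 48332} - 8475 = \frac{1}{96 \left(-1 + 96\right) - 48332} - 8475 = \frac{1}{96 \cdot 95 - 48332} - 8475 = \frac{1}{9120 - 48332} - 8475 = \frac{1}{-39212} - 8475 = - \frac{1}{39212} - 8475 = - \frac{332321701}{39212}$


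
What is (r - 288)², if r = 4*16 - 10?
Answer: 54756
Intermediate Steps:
r = 54 (r = 64 - 10 = 54)
(r - 288)² = (54 - 288)² = (-234)² = 54756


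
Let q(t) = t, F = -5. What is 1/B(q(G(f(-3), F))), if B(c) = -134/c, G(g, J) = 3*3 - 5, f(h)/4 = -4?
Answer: -2/67 ≈ -0.029851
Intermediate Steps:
f(h) = -16 (f(h) = 4*(-4) = -16)
G(g, J) = 4 (G(g, J) = 9 - 5 = 4)
1/B(q(G(f(-3), F))) = 1/(-134/4) = 1/(-134*1/4) = 1/(-67/2) = -2/67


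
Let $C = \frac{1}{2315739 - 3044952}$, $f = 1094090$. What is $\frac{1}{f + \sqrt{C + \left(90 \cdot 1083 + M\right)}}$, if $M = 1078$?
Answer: $\frac{797824651170}{872891900736102577} - \frac{\sqrt{52403056613886999}}{872891900736102577} \approx 9.1374 \cdot 10^{-7}$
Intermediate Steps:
$C = - \frac{1}{729213}$ ($C = \frac{1}{-729213} = - \frac{1}{729213} \approx -1.3713 \cdot 10^{-6}$)
$\frac{1}{f + \sqrt{C + \left(90 \cdot 1083 + M\right)}} = \frac{1}{1094090 + \sqrt{- \frac{1}{729213} + \left(90 \cdot 1083 + 1078\right)}} = \frac{1}{1094090 + \sqrt{- \frac{1}{729213} + \left(97470 + 1078\right)}} = \frac{1}{1094090 + \sqrt{- \frac{1}{729213} + 98548}} = \frac{1}{1094090 + \sqrt{\frac{71862482723}{729213}}} = \frac{1}{1094090 + \frac{\sqrt{52403056613886999}}{729213}}$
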